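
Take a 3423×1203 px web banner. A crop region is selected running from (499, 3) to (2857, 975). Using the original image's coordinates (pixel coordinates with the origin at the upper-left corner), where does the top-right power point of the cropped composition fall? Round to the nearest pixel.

(2071, 327)

Crop width = 2857 − 499 = 2358 px; one third is 786.00 px.
Crop height = 975 − 3 = 972 px; one third is 324.00 px.
The top-right point is two-thirds across and one-third down within the crop:
x = 499 + 2 × 786.00 ≈ 2071; y = 3 + 1 × 324.00 ≈ 327.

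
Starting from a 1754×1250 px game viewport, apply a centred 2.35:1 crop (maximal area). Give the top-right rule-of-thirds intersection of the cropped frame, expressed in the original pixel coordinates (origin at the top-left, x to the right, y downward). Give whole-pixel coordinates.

x = 1169 px, y = 501 px

1754/1250 < 2.35/1, so the 2.35:1 crop keeps the full width 1754 and trims height to 1754 × 1/2.35 = 746.38 px.
Top offset = (1250 − 746.38)/2 = 251.81 px; left offset = 0.
Top-right is two-thirds across and one-third down within the crop:
x = 0.00 + 2 × 1754.00/3 ≈ 1169; y = 251.81 + 1 × 746.38/3 ≈ 501.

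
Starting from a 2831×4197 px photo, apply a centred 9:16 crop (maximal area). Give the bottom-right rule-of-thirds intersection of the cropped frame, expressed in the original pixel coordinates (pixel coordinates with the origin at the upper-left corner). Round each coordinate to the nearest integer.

2831/4197 > 9/16, so the 9:16 crop keeps the full height 4197 and trims width to 4197 × 9/16 = 2360.81 px.
Left offset = (2831 − 2360.81)/2 = 235.09 px; top offset = 0.
Bottom-right is two-thirds across and two-thirds down within the crop:
x = 235.09 + 2 × 2360.81/3 ≈ 1809; y = 0.00 + 2 × 4197.00/3 ≈ 2798.

x = 1809 px, y = 2798 px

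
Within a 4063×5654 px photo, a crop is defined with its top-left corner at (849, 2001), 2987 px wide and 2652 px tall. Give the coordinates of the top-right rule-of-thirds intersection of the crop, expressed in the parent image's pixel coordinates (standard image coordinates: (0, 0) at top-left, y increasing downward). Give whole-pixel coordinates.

x = 2840 px, y = 2885 px

One third of the crop width 2987 is 995.67 px.
One third of the crop height 2652 is 884.00 px.
The top-right point is two-thirds across and one-third down within the crop:
x = 849 + 2 × 995.67 ≈ 2840; y = 2001 + 1 × 884.00 ≈ 2885.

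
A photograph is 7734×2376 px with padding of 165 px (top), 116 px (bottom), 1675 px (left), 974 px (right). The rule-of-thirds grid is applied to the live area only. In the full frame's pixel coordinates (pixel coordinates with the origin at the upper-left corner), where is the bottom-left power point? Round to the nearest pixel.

Content width = 7734 − 1675 − 974 = 5085 px; content height = 2376 − 165 − 116 = 2095 px.
Bottom-left is one-third across and two-thirds down within the live area.
x = 1675 + 1 × 5085/3 = 1675 + 1695.00 ≈ 3370
y = 165 + 2 × 2095/3 = 165 + 1396.67 ≈ 1562

(3370, 1562)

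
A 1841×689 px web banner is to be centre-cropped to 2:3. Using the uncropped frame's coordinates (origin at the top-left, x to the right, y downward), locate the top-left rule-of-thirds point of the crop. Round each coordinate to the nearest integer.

1841/689 > 2/3, so the 2:3 crop keeps the full height 689 and trims width to 689 × 2/3 = 459.33 px.
Left offset = (1841 − 459.33)/2 = 690.83 px; top offset = 0.
Top-left is one-third across and one-third down within the crop:
x = 690.83 + 1 × 459.33/3 ≈ 844; y = 0.00 + 1 × 689.00/3 ≈ 230.

(844, 230)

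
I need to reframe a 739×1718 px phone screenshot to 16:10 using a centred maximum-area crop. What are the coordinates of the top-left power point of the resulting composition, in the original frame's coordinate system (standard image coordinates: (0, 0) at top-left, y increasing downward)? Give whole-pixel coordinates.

x = 246 px, y = 782 px

739/1718 < 16/10, so the 16:10 crop keeps the full width 739 and trims height to 739 × 10/16 = 461.88 px.
Top offset = (1718 − 461.88)/2 = 628.06 px; left offset = 0.
Top-left is one-third across and one-third down within the crop:
x = 0.00 + 1 × 739.00/3 ≈ 246; y = 628.06 + 1 × 461.88/3 ≈ 782.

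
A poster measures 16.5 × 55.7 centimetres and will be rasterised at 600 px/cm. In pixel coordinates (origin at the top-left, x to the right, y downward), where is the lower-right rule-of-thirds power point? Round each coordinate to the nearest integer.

In pixels the canvas is 16.5 × 600 = 9900 wide and 55.7 × 600 = 33420 tall.
The lower-right point is two-thirds across and two-thirds down:
x = 2 × 9900/3 ≈ 6600; y = 2 × 33420/3 ≈ 22280.

x = 6600 px, y = 22280 px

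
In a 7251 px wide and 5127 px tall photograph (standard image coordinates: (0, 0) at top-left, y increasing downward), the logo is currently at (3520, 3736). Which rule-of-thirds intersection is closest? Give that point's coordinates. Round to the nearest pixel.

(2417, 3418)

Third lines: x ∈ {2417, 4834}, y ∈ {1709, 3418}.
3520 is closer to x = 2417; 3736 is closer to y = 3418.
So the nearest intersection is the lower-left power point.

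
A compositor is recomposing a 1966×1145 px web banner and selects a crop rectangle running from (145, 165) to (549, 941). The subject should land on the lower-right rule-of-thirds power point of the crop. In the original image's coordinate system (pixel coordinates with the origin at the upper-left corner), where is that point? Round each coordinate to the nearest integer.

Crop width = 549 − 145 = 404 px; one third is 134.67 px.
Crop height = 941 − 165 = 776 px; one third is 258.67 px.
The lower-right point is two-thirds across and two-thirds down within the crop:
x = 145 + 2 × 134.67 ≈ 414; y = 165 + 2 × 258.67 ≈ 682.

x = 414 px, y = 682 px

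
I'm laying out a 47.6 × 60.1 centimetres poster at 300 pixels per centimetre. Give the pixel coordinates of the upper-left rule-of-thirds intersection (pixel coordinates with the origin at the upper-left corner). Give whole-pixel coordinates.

In pixels the canvas is 47.6 × 300 = 14280 wide and 60.1 × 300 = 18030 tall.
The upper-left point is one-third across and one-third down:
x = 1 × 14280/3 ≈ 4760; y = 1 × 18030/3 ≈ 6010.

(4760, 6010)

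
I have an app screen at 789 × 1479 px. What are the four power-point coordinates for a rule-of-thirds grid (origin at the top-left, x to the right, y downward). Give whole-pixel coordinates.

One third of 789 is 263; one third of 1479 is 493.
Vertical third lines at x = 263 and x = 526; horizontal third lines at y = 493 and y = 986.

(263, 493), (526, 493), (263, 986), (526, 986)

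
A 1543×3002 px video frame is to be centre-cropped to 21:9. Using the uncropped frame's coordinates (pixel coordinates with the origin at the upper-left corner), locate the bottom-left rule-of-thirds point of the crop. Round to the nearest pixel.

1543/3002 < 21/9, so the 21:9 crop keeps the full width 1543 and trims height to 1543 × 9/21 = 661.29 px.
Top offset = (3002 − 661.29)/2 = 1170.36 px; left offset = 0.
Bottom-left is one-third across and two-thirds down within the crop:
x = 0.00 + 1 × 1543.00/3 ≈ 514; y = 1170.36 + 2 × 661.29/3 ≈ 1611.

x = 514 px, y = 1611 px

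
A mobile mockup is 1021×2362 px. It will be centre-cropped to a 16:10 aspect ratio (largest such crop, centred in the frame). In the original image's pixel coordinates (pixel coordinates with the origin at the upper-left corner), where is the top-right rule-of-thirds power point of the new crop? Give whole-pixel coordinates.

1021/2362 < 16/10, so the 16:10 crop keeps the full width 1021 and trims height to 1021 × 10/16 = 638.12 px.
Top offset = (2362 − 638.12)/2 = 861.94 px; left offset = 0.
Top-right is two-thirds across and one-third down within the crop:
x = 0.00 + 2 × 1021.00/3 ≈ 681; y = 861.94 + 1 × 638.12/3 ≈ 1075.

(681, 1075)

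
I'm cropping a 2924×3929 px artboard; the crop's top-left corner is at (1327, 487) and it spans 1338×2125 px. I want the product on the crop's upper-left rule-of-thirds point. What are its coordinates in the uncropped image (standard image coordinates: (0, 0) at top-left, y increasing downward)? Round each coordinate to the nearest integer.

One third of the crop width 1338 is 446.00 px.
One third of the crop height 2125 is 708.33 px.
The upper-left point is one-third across and one-third down within the crop:
x = 1327 + 1 × 446.00 ≈ 1773; y = 487 + 1 × 708.33 ≈ 1195.

x = 1773 px, y = 1195 px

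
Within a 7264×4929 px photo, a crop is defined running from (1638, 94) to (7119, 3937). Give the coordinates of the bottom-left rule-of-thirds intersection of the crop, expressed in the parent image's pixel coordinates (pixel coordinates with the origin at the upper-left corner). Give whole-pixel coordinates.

(3465, 2656)

Crop width = 7119 − 1638 = 5481 px; one third is 1827.00 px.
Crop height = 3937 − 94 = 3843 px; one third is 1281.00 px.
The bottom-left point is one-third across and two-thirds down within the crop:
x = 1638 + 1 × 1827.00 ≈ 3465; y = 94 + 2 × 1281.00 ≈ 2656.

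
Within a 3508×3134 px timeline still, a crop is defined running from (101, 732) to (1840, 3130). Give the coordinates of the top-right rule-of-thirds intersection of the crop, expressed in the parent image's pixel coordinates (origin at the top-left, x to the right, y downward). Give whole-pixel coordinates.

Crop width = 1840 − 101 = 1739 px; one third is 579.67 px.
Crop height = 3130 − 732 = 2398 px; one third is 799.33 px.
The top-right point is two-thirds across and one-third down within the crop:
x = 101 + 2 × 579.67 ≈ 1260; y = 732 + 1 × 799.33 ≈ 1531.

x = 1260 px, y = 1531 px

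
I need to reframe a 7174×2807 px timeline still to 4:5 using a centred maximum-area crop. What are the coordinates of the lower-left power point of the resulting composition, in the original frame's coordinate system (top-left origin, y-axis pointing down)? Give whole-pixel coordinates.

(3213, 1871)

7174/2807 > 4/5, so the 4:5 crop keeps the full height 2807 and trims width to 2807 × 4/5 = 2245.60 px.
Left offset = (7174 − 2245.60)/2 = 2464.20 px; top offset = 0.
Lower-left is one-third across and two-thirds down within the crop:
x = 2464.20 + 1 × 2245.60/3 ≈ 3213; y = 0.00 + 2 × 2807.00/3 ≈ 1871.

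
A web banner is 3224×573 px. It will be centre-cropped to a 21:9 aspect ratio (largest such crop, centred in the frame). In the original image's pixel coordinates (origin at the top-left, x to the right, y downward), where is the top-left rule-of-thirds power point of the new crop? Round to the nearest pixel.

x = 1389 px, y = 191 px

3224/573 > 21/9, so the 21:9 crop keeps the full height 573 and trims width to 573 × 21/9 = 1337.00 px.
Left offset = (3224 − 1337.00)/2 = 943.50 px; top offset = 0.
Top-left is one-third across and one-third down within the crop:
x = 943.50 + 1 × 1337.00/3 ≈ 1389; y = 0.00 + 1 × 573.00/3 ≈ 191.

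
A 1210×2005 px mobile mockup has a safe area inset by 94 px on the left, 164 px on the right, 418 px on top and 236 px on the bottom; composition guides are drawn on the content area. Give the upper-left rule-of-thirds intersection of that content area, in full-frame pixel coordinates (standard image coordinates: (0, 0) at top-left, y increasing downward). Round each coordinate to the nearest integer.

x = 411 px, y = 868 px

Content width = 1210 − 94 − 164 = 952 px; content height = 2005 − 418 − 236 = 1351 px.
Upper-left is one-third across and one-third down within the content area.
x = 94 + 1 × 952/3 = 94 + 317.33 ≈ 411
y = 418 + 1 × 1351/3 = 418 + 450.33 ≈ 868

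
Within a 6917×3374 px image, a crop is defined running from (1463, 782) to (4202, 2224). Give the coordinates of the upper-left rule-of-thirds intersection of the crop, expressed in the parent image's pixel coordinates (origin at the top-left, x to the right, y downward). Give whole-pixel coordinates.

Crop width = 4202 − 1463 = 2739 px; one third is 913.00 px.
Crop height = 2224 − 782 = 1442 px; one third is 480.67 px.
The upper-left point is one-third across and one-third down within the crop:
x = 1463 + 1 × 913.00 ≈ 2376; y = 782 + 1 × 480.67 ≈ 1263.

(2376, 1263)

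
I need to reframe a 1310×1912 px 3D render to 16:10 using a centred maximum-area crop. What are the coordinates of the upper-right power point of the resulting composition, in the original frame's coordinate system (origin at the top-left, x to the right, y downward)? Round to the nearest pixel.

(873, 820)

1310/1912 < 16/10, so the 16:10 crop keeps the full width 1310 and trims height to 1310 × 10/16 = 818.75 px.
Top offset = (1912 − 818.75)/2 = 546.62 px; left offset = 0.
Upper-right is two-thirds across and one-third down within the crop:
x = 0.00 + 2 × 1310.00/3 ≈ 873; y = 546.62 + 1 × 818.75/3 ≈ 820.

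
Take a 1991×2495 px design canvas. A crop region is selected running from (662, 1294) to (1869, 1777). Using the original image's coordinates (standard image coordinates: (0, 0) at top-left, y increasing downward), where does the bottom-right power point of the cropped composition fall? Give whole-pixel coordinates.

Crop width = 1869 − 662 = 1207 px; one third is 402.33 px.
Crop height = 1777 − 1294 = 483 px; one third is 161.00 px.
The bottom-right point is two-thirds across and two-thirds down within the crop:
x = 662 + 2 × 402.33 ≈ 1467; y = 1294 + 2 × 161.00 ≈ 1616.

(1467, 1616)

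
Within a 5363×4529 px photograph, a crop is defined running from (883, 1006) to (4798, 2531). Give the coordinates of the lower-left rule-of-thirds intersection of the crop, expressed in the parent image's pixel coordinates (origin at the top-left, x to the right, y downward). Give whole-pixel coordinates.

x = 2188 px, y = 2023 px

Crop width = 4798 − 883 = 3915 px; one third is 1305.00 px.
Crop height = 2531 − 1006 = 1525 px; one third is 508.33 px.
The lower-left point is one-third across and two-thirds down within the crop:
x = 883 + 1 × 1305.00 ≈ 2188; y = 1006 + 2 × 508.33 ≈ 2023.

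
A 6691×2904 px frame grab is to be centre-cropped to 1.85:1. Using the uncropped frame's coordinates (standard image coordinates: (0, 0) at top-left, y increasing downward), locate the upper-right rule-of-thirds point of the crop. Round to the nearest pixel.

6691/2904 > 1.85/1, so the 1.85:1 crop keeps the full height 2904 and trims width to 2904 × 1.85/1 = 5372.40 px.
Left offset = (6691 − 5372.40)/2 = 659.30 px; top offset = 0.
Upper-right is two-thirds across and one-third down within the crop:
x = 659.30 + 2 × 5372.40/3 ≈ 4241; y = 0.00 + 1 × 2904.00/3 ≈ 968.

x = 4241 px, y = 968 px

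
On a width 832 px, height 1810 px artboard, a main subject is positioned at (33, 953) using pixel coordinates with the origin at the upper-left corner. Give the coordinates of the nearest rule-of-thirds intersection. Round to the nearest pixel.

Third lines: x ∈ {277, 555}, y ∈ {603, 1207}.
33 is closer to x = 277; 953 is closer to y = 1207.
So the nearest intersection is the lower-left power point.

x = 277 px, y = 1207 px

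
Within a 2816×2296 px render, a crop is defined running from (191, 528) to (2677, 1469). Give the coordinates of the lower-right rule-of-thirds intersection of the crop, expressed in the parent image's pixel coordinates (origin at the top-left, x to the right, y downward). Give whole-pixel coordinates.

(1848, 1155)

Crop width = 2677 − 191 = 2486 px; one third is 828.67 px.
Crop height = 1469 − 528 = 941 px; one third is 313.67 px.
The lower-right point is two-thirds across and two-thirds down within the crop:
x = 191 + 2 × 828.67 ≈ 1848; y = 528 + 2 × 313.67 ≈ 1155.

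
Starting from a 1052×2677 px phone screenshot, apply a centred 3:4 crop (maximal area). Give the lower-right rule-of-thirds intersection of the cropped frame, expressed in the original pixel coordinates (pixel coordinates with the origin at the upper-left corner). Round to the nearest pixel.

1052/2677 < 3/4, so the 3:4 crop keeps the full width 1052 and trims height to 1052 × 4/3 = 1402.67 px.
Top offset = (2677 − 1402.67)/2 = 637.17 px; left offset = 0.
Lower-right is two-thirds across and two-thirds down within the crop:
x = 0.00 + 2 × 1052.00/3 ≈ 701; y = 637.17 + 2 × 1402.67/3 ≈ 1572.

x = 701 px, y = 1572 px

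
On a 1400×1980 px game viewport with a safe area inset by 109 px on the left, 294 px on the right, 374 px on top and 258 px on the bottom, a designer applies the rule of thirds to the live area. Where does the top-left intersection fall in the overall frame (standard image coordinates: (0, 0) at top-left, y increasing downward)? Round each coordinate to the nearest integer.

Content width = 1400 − 109 − 294 = 997 px; content height = 1980 − 374 − 258 = 1348 px.
Top-left is one-third across and one-third down within the live area.
x = 109 + 1 × 997/3 = 109 + 332.33 ≈ 441
y = 374 + 1 × 1348/3 = 374 + 449.33 ≈ 823

(441, 823)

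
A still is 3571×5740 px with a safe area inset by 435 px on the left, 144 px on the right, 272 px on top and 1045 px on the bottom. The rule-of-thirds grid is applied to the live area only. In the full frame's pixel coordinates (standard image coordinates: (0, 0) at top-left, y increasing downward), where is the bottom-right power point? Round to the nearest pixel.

x = 2430 px, y = 3221 px

Content width = 3571 − 435 − 144 = 2992 px; content height = 5740 − 272 − 1045 = 4423 px.
Bottom-right is two-thirds across and two-thirds down within the live area.
x = 435 + 2 × 2992/3 = 435 + 1994.67 ≈ 2430
y = 272 + 2 × 4423/3 = 272 + 2948.67 ≈ 3221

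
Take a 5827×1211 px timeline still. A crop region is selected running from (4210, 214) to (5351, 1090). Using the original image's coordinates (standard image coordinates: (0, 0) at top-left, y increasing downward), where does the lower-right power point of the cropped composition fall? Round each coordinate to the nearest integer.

(4971, 798)

Crop width = 5351 − 4210 = 1141 px; one third is 380.33 px.
Crop height = 1090 − 214 = 876 px; one third is 292.00 px.
The lower-right point is two-thirds across and two-thirds down within the crop:
x = 4210 + 2 × 380.33 ≈ 4971; y = 214 + 2 × 292.00 ≈ 798.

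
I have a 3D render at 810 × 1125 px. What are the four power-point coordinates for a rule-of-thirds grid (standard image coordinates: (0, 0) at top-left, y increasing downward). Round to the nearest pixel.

One third of 810 is 270; one third of 1125 is 375.
Vertical third lines at x = 270 and x = 540; horizontal third lines at y = 375 and y = 750.

(270, 375), (540, 375), (270, 750), (540, 750)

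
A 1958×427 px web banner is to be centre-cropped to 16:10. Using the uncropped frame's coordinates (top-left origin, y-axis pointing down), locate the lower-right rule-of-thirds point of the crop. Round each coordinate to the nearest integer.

x = 1093 px, y = 285 px

1958/427 > 16/10, so the 16:10 crop keeps the full height 427 and trims width to 427 × 16/10 = 683.20 px.
Left offset = (1958 − 683.20)/2 = 637.40 px; top offset = 0.
Lower-right is two-thirds across and two-thirds down within the crop:
x = 637.40 + 2 × 683.20/3 ≈ 1093; y = 0.00 + 2 × 427.00/3 ≈ 285.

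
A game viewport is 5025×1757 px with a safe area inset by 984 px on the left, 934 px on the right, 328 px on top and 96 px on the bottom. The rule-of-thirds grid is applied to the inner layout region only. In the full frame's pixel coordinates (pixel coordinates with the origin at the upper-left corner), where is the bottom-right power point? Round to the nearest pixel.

(3055, 1217)

Content width = 5025 − 984 − 934 = 3107 px; content height = 1757 − 328 − 96 = 1333 px.
Bottom-right is two-thirds across and two-thirds down within the inner layout region.
x = 984 + 2 × 3107/3 = 984 + 2071.33 ≈ 3055
y = 328 + 2 × 1333/3 = 328 + 888.67 ≈ 1217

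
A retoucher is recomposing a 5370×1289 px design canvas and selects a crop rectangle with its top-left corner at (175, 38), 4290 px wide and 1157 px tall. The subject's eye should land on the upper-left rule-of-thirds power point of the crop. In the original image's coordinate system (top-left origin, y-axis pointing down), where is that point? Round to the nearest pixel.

One third of the crop width 4290 is 1430.00 px.
One third of the crop height 1157 is 385.67 px.
The upper-left point is one-third across and one-third down within the crop:
x = 175 + 1 × 1430.00 ≈ 1605; y = 38 + 1 × 385.67 ≈ 424.

(1605, 424)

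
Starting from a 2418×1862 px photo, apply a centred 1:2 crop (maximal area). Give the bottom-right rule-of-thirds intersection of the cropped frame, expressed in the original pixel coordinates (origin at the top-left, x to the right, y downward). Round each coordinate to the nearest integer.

2418/1862 > 1/2, so the 1:2 crop keeps the full height 1862 and trims width to 1862 × 1/2 = 931.00 px.
Left offset = (2418 − 931.00)/2 = 743.50 px; top offset = 0.
Bottom-right is two-thirds across and two-thirds down within the crop:
x = 743.50 + 2 × 931.00/3 ≈ 1364; y = 0.00 + 2 × 1862.00/3 ≈ 1241.

x = 1364 px, y = 1241 px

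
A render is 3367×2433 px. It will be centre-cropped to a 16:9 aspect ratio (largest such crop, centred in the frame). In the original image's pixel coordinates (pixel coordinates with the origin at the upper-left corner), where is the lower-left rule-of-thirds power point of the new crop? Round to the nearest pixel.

3367/2433 < 16/9, so the 16:9 crop keeps the full width 3367 and trims height to 3367 × 9/16 = 1893.94 px.
Top offset = (2433 − 1893.94)/2 = 269.53 px; left offset = 0.
Lower-left is one-third across and two-thirds down within the crop:
x = 0.00 + 1 × 3367.00/3 ≈ 1122; y = 269.53 + 2 × 1893.94/3 ≈ 1532.

x = 1122 px, y = 1532 px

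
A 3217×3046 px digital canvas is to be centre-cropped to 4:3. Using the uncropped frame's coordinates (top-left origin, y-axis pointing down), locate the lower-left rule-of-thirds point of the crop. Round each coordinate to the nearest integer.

3217/3046 < 4/3, so the 4:3 crop keeps the full width 3217 and trims height to 3217 × 3/4 = 2412.75 px.
Top offset = (3046 − 2412.75)/2 = 316.62 px; left offset = 0.
Lower-left is one-third across and two-thirds down within the crop:
x = 0.00 + 1 × 3217.00/3 ≈ 1072; y = 316.62 + 2 × 2412.75/3 ≈ 1925.

x = 1072 px, y = 1925 px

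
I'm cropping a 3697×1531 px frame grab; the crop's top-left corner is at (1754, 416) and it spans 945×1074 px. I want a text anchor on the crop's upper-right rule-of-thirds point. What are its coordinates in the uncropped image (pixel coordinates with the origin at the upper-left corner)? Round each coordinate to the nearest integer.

One third of the crop width 945 is 315.00 px.
One third of the crop height 1074 is 358.00 px.
The upper-right point is two-thirds across and one-third down within the crop:
x = 1754 + 2 × 315.00 ≈ 2384; y = 416 + 1 × 358.00 ≈ 774.

(2384, 774)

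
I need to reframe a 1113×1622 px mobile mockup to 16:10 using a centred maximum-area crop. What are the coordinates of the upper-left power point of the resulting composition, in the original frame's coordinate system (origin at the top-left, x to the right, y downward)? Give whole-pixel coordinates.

x = 371 px, y = 695 px

1113/1622 < 16/10, so the 16:10 crop keeps the full width 1113 and trims height to 1113 × 10/16 = 695.62 px.
Top offset = (1622 − 695.62)/2 = 463.19 px; left offset = 0.
Upper-left is one-third across and one-third down within the crop:
x = 0.00 + 1 × 1113.00/3 ≈ 371; y = 463.19 + 1 × 695.62/3 ≈ 695.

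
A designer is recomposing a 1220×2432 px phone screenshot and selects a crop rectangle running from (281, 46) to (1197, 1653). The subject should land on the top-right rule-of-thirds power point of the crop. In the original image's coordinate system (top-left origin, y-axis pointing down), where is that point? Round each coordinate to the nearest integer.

Crop width = 1197 − 281 = 916 px; one third is 305.33 px.
Crop height = 1653 − 46 = 1607 px; one third is 535.67 px.
The top-right point is two-thirds across and one-third down within the crop:
x = 281 + 2 × 305.33 ≈ 892; y = 46 + 1 × 535.67 ≈ 582.

x = 892 px, y = 582 px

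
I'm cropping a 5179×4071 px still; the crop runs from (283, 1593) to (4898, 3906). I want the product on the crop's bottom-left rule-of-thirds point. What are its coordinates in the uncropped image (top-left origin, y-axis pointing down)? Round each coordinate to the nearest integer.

(1821, 3135)

Crop width = 4898 − 283 = 4615 px; one third is 1538.33 px.
Crop height = 3906 − 1593 = 2313 px; one third is 771.00 px.
The bottom-left point is one-third across and two-thirds down within the crop:
x = 283 + 1 × 1538.33 ≈ 1821; y = 1593 + 2 × 771.00 ≈ 3135.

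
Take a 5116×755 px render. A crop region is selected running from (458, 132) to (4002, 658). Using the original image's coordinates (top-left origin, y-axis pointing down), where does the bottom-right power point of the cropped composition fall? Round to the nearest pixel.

Crop width = 4002 − 458 = 3544 px; one third is 1181.33 px.
Crop height = 658 − 132 = 526 px; one third is 175.33 px.
The bottom-right point is two-thirds across and two-thirds down within the crop:
x = 458 + 2 × 1181.33 ≈ 2821; y = 132 + 2 × 175.33 ≈ 483.

x = 2821 px, y = 483 px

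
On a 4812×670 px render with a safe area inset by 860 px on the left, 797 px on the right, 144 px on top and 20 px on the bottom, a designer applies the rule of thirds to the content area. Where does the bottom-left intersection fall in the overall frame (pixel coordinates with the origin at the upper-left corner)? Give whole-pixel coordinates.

(1912, 481)

Content width = 4812 − 860 − 797 = 3155 px; content height = 670 − 144 − 20 = 506 px.
Bottom-left is one-third across and two-thirds down within the content area.
x = 860 + 1 × 3155/3 = 860 + 1051.67 ≈ 1912
y = 144 + 2 × 506/3 = 144 + 337.33 ≈ 481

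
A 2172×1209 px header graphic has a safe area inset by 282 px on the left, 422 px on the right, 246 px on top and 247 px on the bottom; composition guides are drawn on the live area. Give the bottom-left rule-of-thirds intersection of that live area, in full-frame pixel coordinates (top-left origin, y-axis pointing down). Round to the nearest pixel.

x = 771 px, y = 723 px

Content width = 2172 − 282 − 422 = 1468 px; content height = 1209 − 246 − 247 = 716 px.
Bottom-left is one-third across and two-thirds down within the live area.
x = 282 + 1 × 1468/3 = 282 + 489.33 ≈ 771
y = 246 + 2 × 716/3 = 246 + 477.33 ≈ 723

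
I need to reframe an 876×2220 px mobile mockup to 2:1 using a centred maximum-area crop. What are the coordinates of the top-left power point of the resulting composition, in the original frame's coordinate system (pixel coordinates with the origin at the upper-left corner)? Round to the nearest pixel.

876/2220 < 2/1, so the 2:1 crop keeps the full width 876 and trims height to 876 × 1/2 = 438.00 px.
Top offset = (2220 − 438.00)/2 = 891.00 px; left offset = 0.
Top-left is one-third across and one-third down within the crop:
x = 0.00 + 1 × 876.00/3 ≈ 292; y = 891.00 + 1 × 438.00/3 ≈ 1037.

(292, 1037)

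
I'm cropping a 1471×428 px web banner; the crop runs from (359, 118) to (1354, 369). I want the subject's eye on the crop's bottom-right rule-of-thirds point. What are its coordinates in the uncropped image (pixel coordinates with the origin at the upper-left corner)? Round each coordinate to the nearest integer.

Crop width = 1354 − 359 = 995 px; one third is 331.67 px.
Crop height = 369 − 118 = 251 px; one third is 83.67 px.
The bottom-right point is two-thirds across and two-thirds down within the crop:
x = 359 + 2 × 331.67 ≈ 1022; y = 118 + 2 × 83.67 ≈ 285.

x = 1022 px, y = 285 px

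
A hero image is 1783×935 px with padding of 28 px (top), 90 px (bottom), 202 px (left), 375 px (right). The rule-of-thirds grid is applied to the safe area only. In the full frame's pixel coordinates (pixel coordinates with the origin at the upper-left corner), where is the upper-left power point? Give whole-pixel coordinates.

(604, 300)

Content width = 1783 − 202 − 375 = 1206 px; content height = 935 − 28 − 90 = 817 px.
Upper-left is one-third across and one-third down within the safe area.
x = 202 + 1 × 1206/3 = 202 + 402.00 ≈ 604
y = 28 + 1 × 817/3 = 28 + 272.33 ≈ 300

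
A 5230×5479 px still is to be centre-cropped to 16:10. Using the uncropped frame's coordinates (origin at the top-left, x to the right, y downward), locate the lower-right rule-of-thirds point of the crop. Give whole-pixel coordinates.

(3487, 3284)

5230/5479 < 16/10, so the 16:10 crop keeps the full width 5230 and trims height to 5230 × 10/16 = 3268.75 px.
Top offset = (5479 − 3268.75)/2 = 1105.12 px; left offset = 0.
Lower-right is two-thirds across and two-thirds down within the crop:
x = 0.00 + 2 × 5230.00/3 ≈ 3487; y = 1105.12 + 2 × 3268.75/3 ≈ 3284.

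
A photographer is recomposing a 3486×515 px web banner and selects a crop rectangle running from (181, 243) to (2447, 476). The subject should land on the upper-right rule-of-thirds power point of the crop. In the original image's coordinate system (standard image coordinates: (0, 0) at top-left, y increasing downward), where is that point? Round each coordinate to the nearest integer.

x = 1692 px, y = 321 px

Crop width = 2447 − 181 = 2266 px; one third is 755.33 px.
Crop height = 476 − 243 = 233 px; one third is 77.67 px.
The upper-right point is two-thirds across and one-third down within the crop:
x = 181 + 2 × 755.33 ≈ 1692; y = 243 + 1 × 77.67 ≈ 321.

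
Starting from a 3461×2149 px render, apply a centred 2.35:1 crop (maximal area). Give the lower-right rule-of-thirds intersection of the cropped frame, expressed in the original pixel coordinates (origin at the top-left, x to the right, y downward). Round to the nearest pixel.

3461/2149 < 2.35/1, so the 2.35:1 crop keeps the full width 3461 and trims height to 3461 × 1/2.35 = 1472.77 px.
Top offset = (2149 − 1472.77)/2 = 338.12 px; left offset = 0.
Lower-right is two-thirds across and two-thirds down within the crop:
x = 0.00 + 2 × 3461.00/3 ≈ 2307; y = 338.12 + 2 × 1472.77/3 ≈ 1320.

(2307, 1320)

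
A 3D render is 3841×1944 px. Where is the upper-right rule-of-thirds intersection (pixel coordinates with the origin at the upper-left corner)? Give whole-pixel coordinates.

The upper-right point sits two-thirds of the way across and one-third of the way down.
x = 2 × 3841/3 ≈ 2561; y = 1 × 1944/3 ≈ 648.

x = 2561 px, y = 648 px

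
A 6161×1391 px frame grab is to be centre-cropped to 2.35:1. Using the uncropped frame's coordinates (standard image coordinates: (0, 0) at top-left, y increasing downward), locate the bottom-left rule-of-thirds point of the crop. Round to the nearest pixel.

(2536, 927)

6161/1391 > 2.35/1, so the 2.35:1 crop keeps the full height 1391 and trims width to 1391 × 2.35/1 = 3268.85 px.
Left offset = (6161 − 3268.85)/2 = 1446.08 px; top offset = 0.
Bottom-left is one-third across and two-thirds down within the crop:
x = 1446.08 + 1 × 3268.85/3 ≈ 2536; y = 0.00 + 2 × 1391.00/3 ≈ 927.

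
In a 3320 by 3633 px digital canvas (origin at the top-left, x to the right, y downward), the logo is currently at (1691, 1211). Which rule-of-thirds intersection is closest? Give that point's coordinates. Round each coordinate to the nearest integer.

(2213, 1211)

Third lines: x ∈ {1107, 2213}, y ∈ {1211, 2422}.
1691 is closer to x = 2213; 1211 is closer to y = 1211.
So the nearest intersection is the upper-right power point.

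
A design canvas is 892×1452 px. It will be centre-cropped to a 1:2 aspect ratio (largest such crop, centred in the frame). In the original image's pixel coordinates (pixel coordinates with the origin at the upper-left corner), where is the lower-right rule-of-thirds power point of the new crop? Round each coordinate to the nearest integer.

x = 567 px, y = 968 px

892/1452 > 1/2, so the 1:2 crop keeps the full height 1452 and trims width to 1452 × 1/2 = 726.00 px.
Left offset = (892 − 726.00)/2 = 83.00 px; top offset = 0.
Lower-right is two-thirds across and two-thirds down within the crop:
x = 83.00 + 2 × 726.00/3 ≈ 567; y = 0.00 + 2 × 1452.00/3 ≈ 968.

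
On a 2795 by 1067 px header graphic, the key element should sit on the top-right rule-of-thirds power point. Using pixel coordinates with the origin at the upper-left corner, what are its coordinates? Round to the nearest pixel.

(1863, 356)

The top-right point sits two-thirds of the way across and one-third of the way down.
x = 2 × 2795/3 ≈ 1863; y = 1 × 1067/3 ≈ 356.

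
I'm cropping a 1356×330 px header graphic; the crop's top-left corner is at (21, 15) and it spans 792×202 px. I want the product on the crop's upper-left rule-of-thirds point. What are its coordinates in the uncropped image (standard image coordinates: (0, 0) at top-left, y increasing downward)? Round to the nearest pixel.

One third of the crop width 792 is 264.00 px.
One third of the crop height 202 is 67.33 px.
The upper-left point is one-third across and one-third down within the crop:
x = 21 + 1 × 264.00 ≈ 285; y = 15 + 1 × 67.33 ≈ 82.

(285, 82)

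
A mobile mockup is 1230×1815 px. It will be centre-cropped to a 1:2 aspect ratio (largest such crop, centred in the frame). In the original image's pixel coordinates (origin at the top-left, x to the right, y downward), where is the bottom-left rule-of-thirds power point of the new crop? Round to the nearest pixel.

x = 464 px, y = 1210 px

1230/1815 > 1/2, so the 1:2 crop keeps the full height 1815 and trims width to 1815 × 1/2 = 907.50 px.
Left offset = (1230 − 907.50)/2 = 161.25 px; top offset = 0.
Bottom-left is one-third across and two-thirds down within the crop:
x = 161.25 + 1 × 907.50/3 ≈ 464; y = 0.00 + 2 × 1815.00/3 ≈ 1210.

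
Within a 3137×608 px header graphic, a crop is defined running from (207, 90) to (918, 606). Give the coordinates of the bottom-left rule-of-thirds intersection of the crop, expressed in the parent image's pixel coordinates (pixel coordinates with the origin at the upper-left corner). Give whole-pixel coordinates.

(444, 434)

Crop width = 918 − 207 = 711 px; one third is 237.00 px.
Crop height = 606 − 90 = 516 px; one third is 172.00 px.
The bottom-left point is one-third across and two-thirds down within the crop:
x = 207 + 1 × 237.00 ≈ 444; y = 90 + 2 × 172.00 ≈ 434.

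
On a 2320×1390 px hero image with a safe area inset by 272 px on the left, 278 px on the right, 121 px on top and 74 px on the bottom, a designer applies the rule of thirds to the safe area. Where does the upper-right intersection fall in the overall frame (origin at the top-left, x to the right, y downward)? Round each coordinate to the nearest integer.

Content width = 2320 − 272 − 278 = 1770 px; content height = 1390 − 121 − 74 = 1195 px.
Upper-right is two-thirds across and one-third down within the safe area.
x = 272 + 2 × 1770/3 = 272 + 1180.00 ≈ 1452
y = 121 + 1 × 1195/3 = 121 + 398.33 ≈ 519

(1452, 519)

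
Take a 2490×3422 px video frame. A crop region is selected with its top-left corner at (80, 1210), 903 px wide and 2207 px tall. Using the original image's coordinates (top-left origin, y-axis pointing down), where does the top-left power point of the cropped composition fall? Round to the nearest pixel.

x = 381 px, y = 1946 px

One third of the crop width 903 is 301.00 px.
One third of the crop height 2207 is 735.67 px.
The top-left point is one-third across and one-third down within the crop:
x = 80 + 1 × 301.00 ≈ 381; y = 1210 + 1 × 735.67 ≈ 1946.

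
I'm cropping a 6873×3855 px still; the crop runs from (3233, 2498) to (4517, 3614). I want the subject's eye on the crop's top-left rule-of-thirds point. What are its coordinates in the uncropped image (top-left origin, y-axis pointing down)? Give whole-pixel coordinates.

x = 3661 px, y = 2870 px

Crop width = 4517 − 3233 = 1284 px; one third is 428.00 px.
Crop height = 3614 − 2498 = 1116 px; one third is 372.00 px.
The top-left point is one-third across and one-third down within the crop:
x = 3233 + 1 × 428.00 ≈ 3661; y = 2498 + 1 × 372.00 ≈ 2870.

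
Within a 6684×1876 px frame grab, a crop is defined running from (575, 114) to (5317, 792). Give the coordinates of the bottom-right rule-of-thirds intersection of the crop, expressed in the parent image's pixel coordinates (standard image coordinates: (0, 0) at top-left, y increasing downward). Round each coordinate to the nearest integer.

Crop width = 5317 − 575 = 4742 px; one third is 1580.67 px.
Crop height = 792 − 114 = 678 px; one third is 226.00 px.
The bottom-right point is two-thirds across and two-thirds down within the crop:
x = 575 + 2 × 1580.67 ≈ 3736; y = 114 + 2 × 226.00 ≈ 566.

(3736, 566)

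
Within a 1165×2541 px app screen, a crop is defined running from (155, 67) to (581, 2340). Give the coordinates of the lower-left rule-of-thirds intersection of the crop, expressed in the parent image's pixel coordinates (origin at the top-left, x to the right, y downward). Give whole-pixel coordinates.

Crop width = 581 − 155 = 426 px; one third is 142.00 px.
Crop height = 2340 − 67 = 2273 px; one third is 757.67 px.
The lower-left point is one-third across and two-thirds down within the crop:
x = 155 + 1 × 142.00 ≈ 297; y = 67 + 2 × 757.67 ≈ 1582.

x = 297 px, y = 1582 px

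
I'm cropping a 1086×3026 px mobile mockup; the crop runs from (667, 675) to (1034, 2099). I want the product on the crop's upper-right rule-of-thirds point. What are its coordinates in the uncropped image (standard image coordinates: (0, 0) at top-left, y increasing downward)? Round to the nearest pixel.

x = 912 px, y = 1150 px

Crop width = 1034 − 667 = 367 px; one third is 122.33 px.
Crop height = 2099 − 675 = 1424 px; one third is 474.67 px.
The upper-right point is two-thirds across and one-third down within the crop:
x = 667 + 2 × 122.33 ≈ 912; y = 675 + 1 × 474.67 ≈ 1150.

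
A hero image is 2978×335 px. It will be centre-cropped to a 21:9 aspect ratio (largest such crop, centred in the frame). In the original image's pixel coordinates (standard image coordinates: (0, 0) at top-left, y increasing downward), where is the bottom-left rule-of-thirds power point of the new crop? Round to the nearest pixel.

2978/335 > 21/9, so the 21:9 crop keeps the full height 335 and trims width to 335 × 21/9 = 781.67 px.
Left offset = (2978 − 781.67)/2 = 1098.17 px; top offset = 0.
Bottom-left is one-third across and two-thirds down within the crop:
x = 1098.17 + 1 × 781.67/3 ≈ 1359; y = 0.00 + 2 × 335.00/3 ≈ 223.

x = 1359 px, y = 223 px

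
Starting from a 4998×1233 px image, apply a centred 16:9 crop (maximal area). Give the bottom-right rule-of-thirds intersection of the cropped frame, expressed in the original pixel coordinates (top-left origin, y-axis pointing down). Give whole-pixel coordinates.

4998/1233 > 16/9, so the 16:9 crop keeps the full height 1233 and trims width to 1233 × 16/9 = 2192.00 px.
Left offset = (4998 − 2192.00)/2 = 1403.00 px; top offset = 0.
Bottom-right is two-thirds across and two-thirds down within the crop:
x = 1403.00 + 2 × 2192.00/3 ≈ 2864; y = 0.00 + 2 × 1233.00/3 ≈ 822.

x = 2864 px, y = 822 px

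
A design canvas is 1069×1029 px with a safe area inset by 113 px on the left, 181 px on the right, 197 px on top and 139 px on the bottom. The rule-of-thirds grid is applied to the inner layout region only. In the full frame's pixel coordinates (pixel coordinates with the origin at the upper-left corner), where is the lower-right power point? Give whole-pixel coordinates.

Content width = 1069 − 113 − 181 = 775 px; content height = 1029 − 197 − 139 = 693 px.
Lower-right is two-thirds across and two-thirds down within the inner layout region.
x = 113 + 2 × 775/3 = 113 + 516.67 ≈ 630
y = 197 + 2 × 693/3 = 197 + 462.00 ≈ 659

x = 630 px, y = 659 px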